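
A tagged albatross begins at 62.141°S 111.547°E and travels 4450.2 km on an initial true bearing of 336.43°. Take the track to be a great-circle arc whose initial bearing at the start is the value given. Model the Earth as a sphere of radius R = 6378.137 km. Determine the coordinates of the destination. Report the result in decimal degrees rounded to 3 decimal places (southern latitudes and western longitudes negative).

δ = 4450.2/6378.137 = 0.697727 rad (39.9768°).
Converting: φ₁ = -1.084565 rad, θ = 5.871811 rad.
Destination latitude: φ₂ = arcsin( sin φ₁ cos δ + cos φ₁ sin δ cos θ ) = arcsin(-0.402309) = -23.723°.
Δλ = atan2( sin θ sin δ cos φ₁ , cos δ − sin φ₁ sin φ₂ ) = atan2(-0.120052, 0.410623) = -0.284438 rad = -16.297°.
λ₂ = 111.547° + -16.297° = 95.250°.

latitude -23.723°, longitude 95.250°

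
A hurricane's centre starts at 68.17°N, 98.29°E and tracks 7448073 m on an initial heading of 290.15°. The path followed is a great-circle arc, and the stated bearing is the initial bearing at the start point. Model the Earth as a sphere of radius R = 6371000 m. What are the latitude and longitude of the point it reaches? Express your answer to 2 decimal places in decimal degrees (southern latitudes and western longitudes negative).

latitude 28.74°, longitude -1.49°

Angular distance δ = d/R = 7448073 / 6371000 = 1.169059 rad.
Start latitude φ₁ = 1.189791 rad; initial bearing θ = 5.064073 rad.
Destination latitude: φ₂ = arcsin( sin φ₁ cos δ + cos φ₁ sin δ cos θ ) = arcsin(0.480876) = 28.74°.
Then Δλ = atan2(-0.321300, -0.055375) = -1.741466 rad, from sin θ sin δ cos φ₁ over cos δ − sin φ₁ sin φ₂.
Hence λ₂ = 98.29° + -99.78° = -1.49°.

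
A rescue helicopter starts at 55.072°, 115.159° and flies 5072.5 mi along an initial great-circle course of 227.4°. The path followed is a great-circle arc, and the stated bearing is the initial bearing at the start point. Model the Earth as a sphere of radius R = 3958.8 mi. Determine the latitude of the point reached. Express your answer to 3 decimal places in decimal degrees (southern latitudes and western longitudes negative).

Angular distance δ = d/R = 5072.5 / 3958.8 = 1.281323 rad.
Converting: φ₁ = 0.961188 rad, θ = 3.968879 rad.
Applying the spherical law of cosines for sides, sin φ₂ = sin φ₁ cos δ + cos φ₁ sin δ cos θ = -0.137388, so φ₂ = -7.897°.
Δλ = atan2( sin θ sin δ cos φ₁ , cos δ − sin φ₁ sin φ₂ ) = atan2(-0.403915, 0.398089) = -0.792663 rad = -45.416°.
λ₂ = λ₁ + Δλ = 69.743°.

latitude -7.897°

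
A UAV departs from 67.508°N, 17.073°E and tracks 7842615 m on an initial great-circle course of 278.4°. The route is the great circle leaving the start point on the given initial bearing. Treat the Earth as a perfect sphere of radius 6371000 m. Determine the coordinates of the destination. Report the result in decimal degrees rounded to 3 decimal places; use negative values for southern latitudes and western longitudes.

latitude 21.140°, longitude -72.911°

The arc subtends δ = 7842615/6371000 = 1.230987 rad at the centre.
Converting: φ₁ = 1.178237 rad, θ = 4.858997 rad.
sin φ₂ = sin φ₁ cos δ + cos φ₁ sin δ cos θ = (0.923933)(0.333308) + (0.382554)(0.942818)(0.146083) = 0.360643
φ₂ = asin(0.360643) = 0.368957 rad = 21.140°.
Δλ = atan2( sin θ sin δ cos φ₁ , cos δ − sin φ₁ sin φ₂ ) = atan2(-0.356810, 0.000098) = -1.570523 rad = -89.984°.
Hence λ₂ = 17.073° + -89.984° = -72.911°.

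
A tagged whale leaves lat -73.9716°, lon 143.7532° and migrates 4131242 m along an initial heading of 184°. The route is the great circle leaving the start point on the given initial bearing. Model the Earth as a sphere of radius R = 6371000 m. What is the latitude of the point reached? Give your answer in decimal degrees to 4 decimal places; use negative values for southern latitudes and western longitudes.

latitude -68.8108°

Angular distance δ = d/R = 4131242 / 6371000 = 0.648445 rad.
Converting: φ₁ = -1.291048 rad, θ = 3.211406 rad.
Destination latitude: φ₂ = arcsin( sin φ₁ cos δ + cos φ₁ sin δ cos θ ) = arcsin(-0.932392) = -68.8108°.
For the longitude increment, Δλ = atan2( sin θ sin δ cos φ₁, cos δ − sin φ₁ sin φ₂ ) = atan2(-0.011632, -0.099121) = -173.3066°.
λ₂ = 143.7532° + -173.3066° = -29.5534°.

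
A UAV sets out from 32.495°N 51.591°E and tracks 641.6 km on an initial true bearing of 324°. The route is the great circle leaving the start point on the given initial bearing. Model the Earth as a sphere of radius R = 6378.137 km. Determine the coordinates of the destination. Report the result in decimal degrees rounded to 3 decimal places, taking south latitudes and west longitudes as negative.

latitude 37.088°, longitude 47.347°

δ = 641.6/6378.137 = 0.100594 rad (5.7636°).
Start latitude φ₁ = 0.567145 rad; initial bearing θ = 5.654867 rad.
Destination latitude: φ₂ = arcsin( sin φ₁ cos δ + cos φ₁ sin δ cos θ ) = arcsin(0.603035) = 37.088°.
Then Δλ = atan2(-0.049786, 0.670979) = -0.074064 rad, from sin θ sin δ cos φ₁ over cos δ − sin φ₁ sin φ₂.
λ₂ = 51.591° + -4.244° = 47.347°.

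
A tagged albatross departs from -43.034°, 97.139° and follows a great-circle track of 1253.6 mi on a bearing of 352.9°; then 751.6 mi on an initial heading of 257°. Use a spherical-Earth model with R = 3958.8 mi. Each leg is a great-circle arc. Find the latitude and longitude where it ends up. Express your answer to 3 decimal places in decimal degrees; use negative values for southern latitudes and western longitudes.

Apply the spherical direct solution leg by leg, carrying full precision between legs.
Leg 1: from (-43.034°, 97.139°), δ = 1253.6/3958.8 = 0.316662 rad, θ = 352.9° → φ = -25.001°, λ = 94.705°.
Leg 2: from (-25.001°, 94.705°), δ = 751.6/3958.8 = 0.189856 rad, θ = 257° → φ = -26.969°, λ = 82.798°.

latitude -26.969°, longitude 82.798°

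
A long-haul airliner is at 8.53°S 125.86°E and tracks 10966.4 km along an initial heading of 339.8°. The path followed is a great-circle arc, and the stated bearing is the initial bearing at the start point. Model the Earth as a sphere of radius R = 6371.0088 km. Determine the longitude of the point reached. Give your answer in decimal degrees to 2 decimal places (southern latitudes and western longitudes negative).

longitude 34.07°

Central angle δ = d/R = 1.721297 rad.
Start latitude φ₁ = -0.148877 rad; initial bearing θ = 5.930629 rad.
Destination latitude: φ₂ = arcsin( sin φ₁ cos δ + cos φ₁ sin δ cos θ ) = arcsin(0.939860) = 70.03°.
Δλ = atan2( sin θ sin δ cos φ₁ , cos δ − sin φ₁ sin φ₂ ) = atan2(-0.337619, -0.010527) = -1.601965 rad = -91.79°.
λ₂ = λ₁ + Δλ = 34.07°.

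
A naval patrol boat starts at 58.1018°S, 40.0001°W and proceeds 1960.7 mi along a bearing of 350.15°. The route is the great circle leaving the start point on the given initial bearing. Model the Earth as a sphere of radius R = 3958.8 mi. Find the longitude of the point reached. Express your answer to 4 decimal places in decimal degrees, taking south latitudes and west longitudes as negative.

longitude -45.3854°

Angular distance δ = d/R = 1960.7 / 3958.8 = 0.495276 rad.
Converting: φ₁ = -1.014068 rad, θ = 6.111270 rad.
sin φ₂ = sin φ₁ cos δ + cos φ₁ sin δ cos θ = (-0.848988)(0.879837) + (0.528412)(0.475275)(0.985259) = -0.499533
φ₂ = asin(-0.499533) = -0.523060 rad = -29.9691°.
Δλ = atan2( sin θ sin δ cos φ₁ , cos δ − sin φ₁ sin φ₂ ) = atan2(-0.042962, 0.455740) = -0.093992 rad = -5.3853°.
λ₂ = λ₁ + Δλ = -45.3854°.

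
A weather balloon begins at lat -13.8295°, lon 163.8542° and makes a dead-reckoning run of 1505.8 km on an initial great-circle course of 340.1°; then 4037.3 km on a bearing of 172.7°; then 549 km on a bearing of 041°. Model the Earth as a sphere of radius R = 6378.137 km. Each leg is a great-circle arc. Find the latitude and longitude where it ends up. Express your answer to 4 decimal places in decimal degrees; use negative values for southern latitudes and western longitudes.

latitude -33.2169°, longitude 168.5533°

Apply the spherical direct solution leg by leg, carrying full precision between legs.
Leg 1: from (-13.8295°, 163.8542°), δ = 1505.8/6378.137 = 0.236088 rad, θ = 340.1° → φ = -1.0798°, λ = 159.2870°.
Leg 2: from (-1.0798°, 159.2870°), δ = 4037.3/6378.137 = 0.632990 rad, θ = 172.7° → φ = -37.0027°, λ = 164.6877°.
Leg 3: from (-37.0027°, 164.6877°), δ = 549/6378.137 = 0.086075 rad, θ = 41° → φ = -33.2169°, λ = 168.5533°.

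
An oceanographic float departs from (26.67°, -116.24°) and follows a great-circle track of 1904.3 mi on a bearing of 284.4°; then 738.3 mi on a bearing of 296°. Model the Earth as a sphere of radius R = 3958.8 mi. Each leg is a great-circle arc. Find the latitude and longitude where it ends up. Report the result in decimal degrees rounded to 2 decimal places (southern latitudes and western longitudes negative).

latitude 34.22°, longitude -159.05°

Apply the spherical direct solution leg by leg, carrying full precision between legs.
Leg 1: from (26.67°, -116.24°), δ = 1904.3/3958.8 = 0.481030 rad, θ = 284.4° → φ = 30.05°, λ = -147.42°.
Leg 2: from (30.05°, -147.42°), δ = 738.3/3958.8 = 0.186496 rad, θ = 296° → φ = 34.22°, λ = -159.05°.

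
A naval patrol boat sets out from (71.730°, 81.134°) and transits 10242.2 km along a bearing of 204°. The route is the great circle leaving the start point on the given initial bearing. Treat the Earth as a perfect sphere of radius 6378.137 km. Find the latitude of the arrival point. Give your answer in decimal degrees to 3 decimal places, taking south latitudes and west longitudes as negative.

The arc subtends δ = 10242.2/6378.137 = 1.605829 rad at the centre.
With φ₁ = 71.730° = 1.251925 rad and θ = 204° = 3.560472 rad:
sin φ₂ = sin φ₁ cos δ + cos φ₁ sin δ cos θ = (0.949590)(-0.035026) + (0.313495)(0.999386)(-0.913545) = -0.319477
φ₂ = asin(-0.319477) = -0.325177 rad = -18.631°.
Then Δλ = atan2(-0.127432, 0.268346) = -0.443349 rad, from sin θ sin δ cos φ₁ over cos δ − sin φ₁ sin φ₂.
λ₂ = 81.134° + -25.402° = 55.732°.

latitude -18.631°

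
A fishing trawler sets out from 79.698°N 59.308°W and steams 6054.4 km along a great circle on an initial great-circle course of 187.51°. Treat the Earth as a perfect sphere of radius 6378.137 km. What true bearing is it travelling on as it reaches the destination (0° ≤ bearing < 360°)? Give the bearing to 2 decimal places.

final bearing 181.48°

Angular distance δ = d/R = 6054.4 / 6378.137 = 0.949243 rad.
Start latitude φ₁ = 1.390993 rad; initial bearing θ = 3.272667 rad.
Destination latitude: φ₂ = arcsin( sin φ₁ cos δ + cos φ₁ sin δ cos θ ) = arcsin(0.428769) = 25.389°.
Then Δλ = atan2(-0.019002, 0.160442) = -0.117888 rad, from sin θ sin δ cos φ₁ over cos δ − sin φ₁ sin φ₂.
Hence λ₂ = -59.308° + -6.754° = -66.062°.
The forward bearing on arrival equals the back-azimuth from the destination plus 180°.
Back-azimuth from P₂ (25.39°, -66.06°) to P₁ (79.70°, -59.31°), with Δλ' = λ₁ − λ₂ = 6.75°: atan2( sin Δλ' cos φ₁ , cos φ₂ sin φ₁ − sin φ₂ cos φ₁ cos Δλ' ) = 1.48°.
Final bearing = (1.48° + 180°) mod 360° = 181.48°.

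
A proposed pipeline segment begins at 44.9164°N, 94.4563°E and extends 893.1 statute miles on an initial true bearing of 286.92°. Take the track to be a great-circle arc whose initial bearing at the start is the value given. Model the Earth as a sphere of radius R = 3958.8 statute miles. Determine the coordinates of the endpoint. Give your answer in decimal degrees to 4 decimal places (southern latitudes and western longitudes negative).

Angular distance δ = d/R = 893.1 / 3958.8 = 0.225599 rad.
With φ₁ = 44.9164° = 0.783939 rad and θ = 286.92° = 5.007699 rad:
Destination latitude: φ₂ = arcsin( sin φ₁ cos δ + cos φ₁ sin δ cos θ ) = arcsin(0.734284) = 47.2467°.
Δλ = atan2( sin θ sin δ cos φ₁ , cos δ − sin φ₁ sin φ₂ ) = atan2(-0.151546, 0.456202) = -0.320723 rad = -18.3761°.
λ₂ = 94.4563° + -18.3761° = 76.0802°.

latitude 47.2467°, longitude 76.0802°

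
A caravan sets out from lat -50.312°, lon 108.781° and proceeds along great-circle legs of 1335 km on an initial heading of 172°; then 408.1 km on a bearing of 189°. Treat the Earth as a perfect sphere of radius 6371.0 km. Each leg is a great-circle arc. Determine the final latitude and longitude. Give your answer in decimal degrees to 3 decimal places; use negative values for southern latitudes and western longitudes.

latitude -65.778°, longitude 110.936°

Apply the spherical direct solution leg by leg, carrying full precision between legs.
Leg 1: from (-50.312°, 108.781°), δ = 1335/6371 = 0.209543 rad, θ = 172° → φ = -62.159°, λ = 112.335°.
Leg 2: from (-62.159°, 112.335°), δ = 408.1/6371 = 0.064056 rad, θ = 189° → φ = -65.778°, λ = 110.936°.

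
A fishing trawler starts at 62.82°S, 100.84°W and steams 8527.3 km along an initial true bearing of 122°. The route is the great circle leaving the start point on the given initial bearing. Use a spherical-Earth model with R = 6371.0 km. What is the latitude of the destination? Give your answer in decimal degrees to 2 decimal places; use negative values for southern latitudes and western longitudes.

latitude -26.13°

Angular distance δ = d/R = 8527.3 / 6371 = 1.338456 rad.
With φ₁ = -62.82° = -1.096416 rad and θ = 122° = 2.129302 rad:
Applying the spherical law of cosines for sides, sin φ₂ = sin φ₁ cos δ + cos φ₁ sin δ cos θ = -0.440387, so φ₂ = -26.13°.
Then Δλ = atan2(0.376969, -0.161501) = 1.975561 rad, from sin θ sin δ cos φ₁ over cos δ − sin φ₁ sin φ₂.
Hence λ₂ = -100.84° + 113.19° = 12.35°.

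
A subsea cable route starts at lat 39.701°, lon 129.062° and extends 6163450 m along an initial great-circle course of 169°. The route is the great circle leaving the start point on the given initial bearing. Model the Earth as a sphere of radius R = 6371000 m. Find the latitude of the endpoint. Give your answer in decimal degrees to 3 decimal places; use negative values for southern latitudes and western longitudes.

δ = 6163450/6371000 = 0.967423 rad (55.4292°).
Start latitude φ₁ = 0.692913 rad; initial bearing θ = 2.949606 rad.
Applying the spherical law of cosines for sides, sin φ₂ = sin φ₁ cos δ + cos φ₁ sin δ cos θ = -0.259435, so φ₂ = -15.037°.
For the longitude increment, Δλ = atan2( sin θ sin δ cos φ₁, cos δ − sin φ₁ sin φ₂ ) = atan2(0.120884, 0.733146) = 9.363°.
λ₂ = λ₁ + Δλ = 138.425°.

latitude -15.037°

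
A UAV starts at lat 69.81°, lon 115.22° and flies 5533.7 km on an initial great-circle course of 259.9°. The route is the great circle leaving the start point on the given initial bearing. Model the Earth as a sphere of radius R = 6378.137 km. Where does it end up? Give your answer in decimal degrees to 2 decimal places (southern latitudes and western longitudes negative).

latitude 34.11°, longitude 50.13°

Angular distance δ = d/R = 5533.7 / 6378.137 = 0.867604 rad.
Start latitude φ₁ = 1.218414 rad; initial bearing θ = 4.536111 rad.
Applying the spherical law of cosines for sides, sin φ₂ = sin φ₁ cos δ + cos φ₁ sin δ cos θ = 0.560753, so φ₂ = 34.11°.
Then Δλ = atan2(-0.259183, 0.120359) = -1.136050 rad, from sin θ sin δ cos φ₁ over cos δ − sin φ₁ sin φ₂.
Hence λ₂ = 115.22° + -65.09° = 50.13°.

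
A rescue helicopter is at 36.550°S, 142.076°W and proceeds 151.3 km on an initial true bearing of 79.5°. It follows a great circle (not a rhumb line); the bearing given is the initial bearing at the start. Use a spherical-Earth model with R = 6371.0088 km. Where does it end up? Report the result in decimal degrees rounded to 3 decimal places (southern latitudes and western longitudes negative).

latitude -36.291°, longitude -140.416°

δ = 151.3/6371.0088 = 0.023748 rad (1.3607°).
With φ₁ = -36.550° = -0.637918 rad and θ = 79.5° = 1.387537 rad:
sin φ₂ = sin φ₁ cos δ + cos φ₁ sin δ cos θ = (-0.595524)(0.999718) + (0.803337)(0.023746)(0.182236) = -0.591880
φ₂ = asin(-0.591880) = -0.633389 rad = -36.291°.
For the longitude increment, Δλ = atan2( sin θ sin δ cos φ₁, cos δ − sin φ₁ sin φ₂ ) = atan2(0.018757, 0.647239) = 1.660°.
λ₂ = λ₁ + Δλ = -140.416°.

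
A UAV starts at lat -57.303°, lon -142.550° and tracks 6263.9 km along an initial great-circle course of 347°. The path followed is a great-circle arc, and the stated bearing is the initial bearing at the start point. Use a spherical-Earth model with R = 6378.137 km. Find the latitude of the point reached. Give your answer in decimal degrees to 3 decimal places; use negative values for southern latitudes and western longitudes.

latitude -1.693°

Central angle δ = d/R = 0.982089 rad.
Start latitude φ₁ = -1.000126 rad; initial bearing θ = 6.056293 rad.
Destination latitude: φ₂ = arcsin( sin φ₁ cos δ + cos φ₁ sin δ cos θ ) = arcsin(-0.029550) = -1.693°.
For the longitude increment, Δλ = atan2( sin θ sin δ cos φ₁, cos δ − sin φ₁ sin φ₂ ) = atan2(-0.101061, 0.530419) = -10.787°.
λ₂ = λ₁ + Δλ = -153.337°.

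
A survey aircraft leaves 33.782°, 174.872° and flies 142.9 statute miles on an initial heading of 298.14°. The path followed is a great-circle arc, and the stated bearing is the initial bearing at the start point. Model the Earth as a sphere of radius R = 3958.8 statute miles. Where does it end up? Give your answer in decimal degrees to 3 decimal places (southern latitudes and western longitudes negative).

The arc subtends δ = 142.9/3958.8 = 0.036097 rad at the centre.
With φ₁ = 33.782° = 0.589607 rad and θ = 298.14° = 5.203525 rad:
sin φ₂ = sin φ₁ cos δ + cos φ₁ sin δ cos θ = (0.556035)(0.999349) + (0.831159)(0.036089)(0.471628) = 0.569819
φ₂ = asin(0.569819) = 0.606286 rad = 34.738°.
Δλ = atan2( sin θ sin δ cos φ₁ , cos δ − sin φ₁ sin φ₂ ) = atan2(-0.026450, 0.682509) = -0.038735 rad = -2.219°.
λ₂ = 174.872° + -2.219° = 172.653°.

latitude 34.738°, longitude 172.653°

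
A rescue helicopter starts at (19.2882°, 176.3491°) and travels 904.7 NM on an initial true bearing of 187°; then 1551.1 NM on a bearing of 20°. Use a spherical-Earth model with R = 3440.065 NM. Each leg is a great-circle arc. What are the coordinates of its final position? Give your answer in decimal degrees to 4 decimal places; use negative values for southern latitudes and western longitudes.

latitude 28.4376°, longitude -175.7133°

Apply the spherical direct solution leg by leg, carrying full precision between legs.
Leg 1: from (19.2882°, 176.3491°), δ = 904.7/3440.065 = 0.262989 rad, θ = 187° → φ = 4.3251°, λ = 174.5284°.
Leg 2: from (4.3251°, 174.5284°), δ = 1551.1/3440.065 = 0.450893 rad, θ = 20° → φ = 28.4376°, λ = -175.7133°.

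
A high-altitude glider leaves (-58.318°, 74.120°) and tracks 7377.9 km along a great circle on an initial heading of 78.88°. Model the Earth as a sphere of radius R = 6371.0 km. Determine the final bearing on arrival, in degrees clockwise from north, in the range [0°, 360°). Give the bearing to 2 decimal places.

final bearing 32.14°

Angular distance δ = d/R = 7377.9 / 6371 = 1.158044 rad.
With φ₁ = -58.318° = -1.017841 rad and θ = 78.88° = 1.376716 rad:
Applying the spherical law of cosines for sides, sin φ₂ = sin φ₁ cos δ + cos φ₁ sin δ cos θ = -0.248567, so φ₂ = -14.393°.
Δλ = atan2( sin θ sin δ cos φ₁ , cos δ − sin φ₁ sin φ₂ ) = atan2(0.472065, 0.189607) = 1.188864 rad = 68.117°.
Hence λ₂ = 74.120° + 68.117° = 142.237°.
The forward bearing on arrival equals the back-azimuth from the destination plus 180°.
Back-azimuth from P₂ (-14.39°, 142.24°) to P₁ (-58.32°, 74.12°), with Δλ' = λ₁ − λ₂ = -68.12°: atan2( sin Δλ' cos φ₁ , cos φ₂ sin φ₁ − sin φ₂ cos φ₁ cos Δλ' ) = 212.14°.
Final bearing = (212.14° + 180°) mod 360° = 32.14°.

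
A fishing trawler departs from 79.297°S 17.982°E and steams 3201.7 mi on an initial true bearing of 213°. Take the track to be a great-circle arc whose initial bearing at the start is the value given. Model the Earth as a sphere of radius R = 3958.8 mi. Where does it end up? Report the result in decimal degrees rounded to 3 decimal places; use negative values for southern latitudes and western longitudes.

δ = 3201.7/3958.8 = 0.808755 rad (46.3383°).
Converting: φ₁ = -1.383994 rad, θ = 3.717551 rad.
sin φ₂ = sin φ₁ cos δ + cos φ₁ sin δ cos θ = (-0.982603)(0.690400) + (0.185718)(0.723428)(-0.838671) = -0.791067
φ₂ = asin(-0.791067) = -0.912552 rad = -52.285°.
Δλ = atan2( sin θ sin δ cos φ₁ , cos δ − sin φ₁ sin φ₂ ) = atan2(-0.073174, -0.086906) = -2.441763 rad = -139.903°.
Hence λ₂ = 17.982° + -139.903° = -121.921°.

latitude -52.285°, longitude -121.921°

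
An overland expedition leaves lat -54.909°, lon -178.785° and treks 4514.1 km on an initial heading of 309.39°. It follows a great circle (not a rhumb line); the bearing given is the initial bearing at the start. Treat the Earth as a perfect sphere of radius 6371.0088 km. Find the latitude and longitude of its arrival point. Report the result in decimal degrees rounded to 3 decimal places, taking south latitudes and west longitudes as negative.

Central angle δ = d/R = 0.708538 rad.
Start latitude φ₁ = -0.958343 rad; initial bearing θ = 5.399874 rad.
Destination latitude: φ₂ = arcsin( sin φ₁ cos δ + cos φ₁ sin δ cos θ ) = arcsin(-0.383908) = -22.576°.
For the longitude increment, Δλ = atan2( sin θ sin δ cos φ₁, cos δ − sin φ₁ sin φ₂ ) = atan2(-0.289110, 0.445185) = -33.000°.
λ₂ = -178.785° + -33.000° = -211.785°, normalized to (−180°, 180°] → 148.215°.

latitude -22.576°, longitude 148.215°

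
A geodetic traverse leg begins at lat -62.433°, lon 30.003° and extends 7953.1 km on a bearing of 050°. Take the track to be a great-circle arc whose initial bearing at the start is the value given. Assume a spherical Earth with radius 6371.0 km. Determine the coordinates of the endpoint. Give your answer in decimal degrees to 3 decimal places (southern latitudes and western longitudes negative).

latitude 0.069°, longitude 76.602°

δ = 7953.1/6371 = 1.248328 rad (71.5239°).
With φ₁ = -62.433° = -1.089661 rad and θ = 50° = 0.872665 rad:
Applying the spherical law of cosines for sides, sin φ₂ = sin φ₁ cos δ + cos φ₁ sin δ cos θ = 0.001210, so φ₂ = 0.069°.
Δλ = atan2( sin θ sin δ cos φ₁ , cos δ − sin φ₁ sin φ₂ ) = atan2(0.336241, 0.317981) = 0.813302 rad = 46.599°.
Hence λ₂ = 30.003° + 46.599° = 76.602°.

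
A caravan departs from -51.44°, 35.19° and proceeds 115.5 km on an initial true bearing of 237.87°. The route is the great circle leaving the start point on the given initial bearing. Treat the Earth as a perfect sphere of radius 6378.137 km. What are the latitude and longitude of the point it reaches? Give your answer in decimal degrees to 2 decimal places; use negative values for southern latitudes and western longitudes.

Angular distance δ = d/R = 115.5 / 6378.137 = 0.018109 rad.
Start latitude φ₁ = -0.897797 rad; initial bearing θ = 4.151615 rad.
Applying the spherical law of cosines for sides, sin φ₂ = sin φ₁ cos δ + cos φ₁ sin δ cos θ = -0.787831, so φ₂ = -51.98°.
For the longitude increment, Δλ = atan2( sin θ sin δ cos φ₁, cos δ − sin φ₁ sin φ₂ ) = atan2(-0.009558, 0.383787) = -1.43°.
λ₂ = λ₁ + Δλ = 33.76°.

latitude -51.98°, longitude 33.76°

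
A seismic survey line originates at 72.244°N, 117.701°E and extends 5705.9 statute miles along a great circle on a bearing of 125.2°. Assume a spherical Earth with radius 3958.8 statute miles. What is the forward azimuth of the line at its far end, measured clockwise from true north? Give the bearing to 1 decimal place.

final bearing 165.6°

Angular distance δ = d/R = 5705.9 / 3958.8 = 1.441321 rad.
Converting: φ₁ = 1.260896 rad, θ = 2.185152 rad.
Applying the spherical law of cosines for sides, sin φ₂ = sin φ₁ cos δ + cos φ₁ sin δ cos θ = -0.051356, so φ₂ = -2.944°.
Δλ = atan2( sin θ sin δ cos φ₁ , cos δ − sin φ₁ sin φ₂ ) = atan2(0.247114, 0.178024) = 0.946502 rad = 54.231°.
Hence λ₂ = 117.701° + 54.231° = 171.932°.
The forward bearing on arrival equals the back-azimuth from the destination plus 180°.
Back-azimuth from P₂ (-2.9°, 171.9°) to P₁ (72.2°, 117.7°), with Δλ' = λ₁ − λ₂ = -54.2°: atan2( sin Δλ' cos φ₁ , cos φ₂ sin φ₁ − sin φ₂ cos φ₁ cos Δλ' ) = 345.6°.
Final bearing = (345.6° + 180°) mod 360° = 165.6°.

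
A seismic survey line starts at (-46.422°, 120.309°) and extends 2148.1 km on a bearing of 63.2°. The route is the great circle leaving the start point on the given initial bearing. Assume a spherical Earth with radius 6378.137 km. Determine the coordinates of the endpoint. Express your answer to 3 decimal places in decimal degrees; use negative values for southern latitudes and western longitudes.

latitude -35.523°, longitude 141.558°

δ = 2148.1/6378.137 = 0.336791 rad (19.2967°).
With φ₁ = -46.422° = -0.810217 rad and θ = 63.2° = 1.103048 rad:
Destination latitude: φ₂ = arcsin( sin φ₁ cos δ + cos φ₁ sin δ cos θ ) = arcsin(-0.581028) = -35.523°.
Δλ = atan2( sin θ sin δ cos φ₁ , cos δ − sin φ₁ sin φ₂ ) = atan2(0.203331, 0.522902) = 0.370858 rad = 21.249°.
λ₂ = λ₁ + Δλ = 141.558°.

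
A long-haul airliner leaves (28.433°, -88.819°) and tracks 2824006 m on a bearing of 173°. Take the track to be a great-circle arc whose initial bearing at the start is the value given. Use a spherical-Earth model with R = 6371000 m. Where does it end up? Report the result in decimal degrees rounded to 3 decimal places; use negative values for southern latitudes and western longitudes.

latitude 3.197°, longitude -85.818°

δ = 2824006/6371000 = 0.443259 rad (25.3969°).
With φ₁ = 28.433° = 0.496249 rad and θ = 173° = 3.019420 rad:
sin φ₂ = sin φ₁ cos δ + cos φ₁ sin δ cos θ = (0.476131)(0.903359) + (0.879374)(0.428886)(-0.992546) = 0.055776
φ₂ = asin(0.055776) = 0.055805 rad = 3.197°.
Then Δλ = atan2(0.045963, 0.876802) = 0.052374 rad, from sin θ sin δ cos φ₁ over cos δ − sin φ₁ sin φ₂.
λ₂ = λ₁ + Δλ = -85.818°.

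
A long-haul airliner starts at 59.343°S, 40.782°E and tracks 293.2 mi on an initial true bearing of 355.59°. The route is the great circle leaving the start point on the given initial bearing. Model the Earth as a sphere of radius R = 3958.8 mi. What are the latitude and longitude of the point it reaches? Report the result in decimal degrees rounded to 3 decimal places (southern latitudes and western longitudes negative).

The arc subtends δ = 293.2/3958.8 = 0.074063 rad at the centre.
Start latitude φ₁ = -1.035731 rad; initial bearing θ = 6.206216 rad.
Applying the spherical law of cosines for sides, sin φ₂ = sin φ₁ cos δ + cos φ₁ sin δ cos θ = -0.820259, so φ₂ = -55.111°.
Then Δλ = atan2(-0.002901, 0.291643) = -0.009947 rad, from sin θ sin δ cos φ₁ over cos δ − sin φ₁ sin φ₂.
λ₂ = λ₁ + Δλ = 40.212°.

latitude -55.111°, longitude 40.212°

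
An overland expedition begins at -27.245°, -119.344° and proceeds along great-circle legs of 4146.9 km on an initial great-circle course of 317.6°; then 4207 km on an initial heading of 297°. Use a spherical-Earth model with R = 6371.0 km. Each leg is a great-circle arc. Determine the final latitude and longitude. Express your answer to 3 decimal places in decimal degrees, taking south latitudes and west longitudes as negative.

Apply the spherical direct solution leg by leg, carrying full precision between legs.
Leg 1: from (-27.245°, -119.344°), δ = 4146.9/6371 = 0.650903 rad, θ = 317.6° → φ = 1.925°, λ = -143.473°.
Leg 2: from (1.925°, -143.473°), δ = 4207/6371 = 0.660336 rad, θ = 297° → φ = 17.749°, λ = -178.492°.

latitude 17.749°, longitude -178.492°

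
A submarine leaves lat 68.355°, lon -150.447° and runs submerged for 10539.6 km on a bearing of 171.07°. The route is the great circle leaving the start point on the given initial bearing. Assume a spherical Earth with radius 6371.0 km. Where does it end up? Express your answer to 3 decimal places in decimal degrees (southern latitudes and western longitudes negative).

The arc subtends δ = 10539.6/6371 = 1.654309 rad at the centre.
With φ₁ = 68.355° = 1.193020 rad and θ = 171.07° = 2.985735 rad:
Destination latitude: φ₂ = arcsin( sin φ₁ cos δ + cos φ₁ sin δ cos θ ) = arcsin(-0.440647) = -26.145°.
Δλ = atan2( sin θ sin δ cos φ₁ , cos δ − sin φ₁ sin φ₂ ) = atan2(0.057057, 0.326161) = 0.173183 rad = 9.923°.
λ₂ = -150.447° + 9.923° = -140.524°.

latitude -26.145°, longitude -140.524°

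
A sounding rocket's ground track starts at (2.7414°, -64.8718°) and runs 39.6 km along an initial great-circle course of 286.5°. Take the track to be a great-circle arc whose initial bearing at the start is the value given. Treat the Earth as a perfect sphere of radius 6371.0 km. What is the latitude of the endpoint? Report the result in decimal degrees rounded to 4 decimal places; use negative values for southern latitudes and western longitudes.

δ = 39.6/6371 = 0.006216 rad (0.3561°).
With φ₁ = 2.7414° = 0.047846 rad and θ = 286.5° = 5.000368 rad:
Destination latitude: φ₂ = arcsin( sin φ₁ cos δ + cos φ₁ sin δ cos θ ) = arcsin(0.049591) = 2.8425°.
Then Δλ = atan2(-0.005953, 0.997609) = -0.005967 rad, from sin θ sin δ cos φ₁ over cos δ − sin φ₁ sin φ₂.
λ₂ = λ₁ + Δλ = -65.2137°.

latitude 2.8425°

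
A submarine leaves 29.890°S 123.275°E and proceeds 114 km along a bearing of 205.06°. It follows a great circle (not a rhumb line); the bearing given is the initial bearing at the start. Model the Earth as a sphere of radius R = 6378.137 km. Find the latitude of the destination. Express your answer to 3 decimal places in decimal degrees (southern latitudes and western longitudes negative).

Angular distance δ = d/R = 114 / 6378.137 = 0.017874 rad.
With φ₁ = -29.890° = -0.521679 rad and θ = 205.06° = 3.578972 rad:
sin φ₂ = sin φ₁ cos δ + cos φ₁ sin δ cos θ = (-0.498336)(0.999840) + (0.866984)(0.017873)(-0.905865) = -0.512293
φ₂ = asin(-0.512293) = -0.537853 rad = -30.817°.
Δλ = atan2( sin θ sin δ cos φ₁ , cos δ − sin φ₁ sin φ₂ ) = atan2(-0.006563, 0.744546) = -0.008815 rad = -0.505°.
λ₂ = λ₁ + Δλ = 122.770°.

latitude -30.817°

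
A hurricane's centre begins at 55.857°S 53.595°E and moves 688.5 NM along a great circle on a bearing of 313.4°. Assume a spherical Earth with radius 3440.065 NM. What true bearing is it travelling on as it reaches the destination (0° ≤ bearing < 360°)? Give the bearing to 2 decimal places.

final bearing 323.07°

The arc subtends δ = 688.5/3440.065 = 0.200142 rad at the centre.
With φ₁ = -55.857° = -0.974889 rad and θ = 313.4° = 5.469862 rad:
Destination latitude: φ₂ = arcsin( sin φ₁ cos δ + cos φ₁ sin δ cos θ ) = arcsin(-0.734451) = -47.261°.
For the longitude increment, Δλ = atan2( sin θ sin δ cos φ₁, cos δ − sin φ₁ sin φ₂ ) = atan2(-0.081073, 0.372178) = -12.289°.
λ₂ = 53.595° + -12.289° = 41.306°.
The forward bearing on arrival equals the back-azimuth from the destination plus 180°.
Back-azimuth from P₂ (-47.26°, 41.31°) to P₁ (-55.86°, 53.59°), with Δλ' = λ₁ − λ₂ = 12.29°: atan2( sin Δλ' cos φ₁ , cos φ₂ sin φ₁ − sin φ₂ cos φ₁ cos Δλ' ) = 143.07°.
Final bearing = (143.07° + 180°) mod 360° = 323.07°.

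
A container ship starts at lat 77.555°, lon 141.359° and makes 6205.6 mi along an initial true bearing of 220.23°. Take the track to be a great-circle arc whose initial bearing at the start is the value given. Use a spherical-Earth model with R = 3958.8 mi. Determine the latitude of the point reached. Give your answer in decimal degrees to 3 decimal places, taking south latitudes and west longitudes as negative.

The arc subtends δ = 6205.6/3958.8 = 1.567546 rad at the centre.
With φ₁ = 77.555° = 1.353590 rad and θ = 220.23° = 3.843739 rad:
sin φ₂ = sin φ₁ cos δ + cos φ₁ sin δ cos θ = (0.976503)(0.003251) + (0.215502)(0.999995)(-0.763458) = -0.161352
φ₂ = asin(-0.161352) = -0.162060 rad = -9.285°.
Then Δλ = atan2(-0.139183, 0.160811) = -0.713427 rad, from sin θ sin δ cos φ₁ over cos δ − sin φ₁ sin φ₂.
λ₂ = 141.359° + -40.876° = 100.483°.

latitude -9.285°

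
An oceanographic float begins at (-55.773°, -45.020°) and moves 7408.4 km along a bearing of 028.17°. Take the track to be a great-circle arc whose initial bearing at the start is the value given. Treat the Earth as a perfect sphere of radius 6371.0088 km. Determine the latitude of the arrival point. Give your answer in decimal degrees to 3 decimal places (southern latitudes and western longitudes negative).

δ = 7408.4/6371.0088 = 1.162830 rad (66.6252°).
With φ₁ = -55.773° = -0.973422 rad and θ = 28.17° = 0.491659 rad:
Applying the spherical law of cosines for sides, sin φ₂ = sin φ₁ cos δ + cos φ₁ sin δ cos θ = 0.127120, so φ₂ = 7.303°.
For the longitude increment, Δλ = atan2( sin θ sin δ cos φ₁, cos δ − sin φ₁ sin φ₂ ) = atan2(0.243745, 0.501849) = 25.906°.
λ₂ = -45.020° + 25.906° = -19.114°.

latitude 7.303°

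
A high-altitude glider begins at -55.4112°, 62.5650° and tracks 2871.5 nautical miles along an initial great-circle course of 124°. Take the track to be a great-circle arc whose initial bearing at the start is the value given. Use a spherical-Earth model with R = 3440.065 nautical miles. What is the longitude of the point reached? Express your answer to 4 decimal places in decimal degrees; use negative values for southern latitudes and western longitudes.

longitude 148.8439°

Central angle δ = d/R = 0.834723 rad.
Converting: φ₁ = -0.967108 rad, θ = 2.164208 rad.
Destination latitude: φ₂ = arcsin( sin φ₁ cos δ + cos φ₁ sin δ cos θ ) = arcsin(-0.787976) = -51.9967°.
Δλ = atan2( sin θ sin δ cos φ₁ , cos δ − sin φ₁ sin φ₂ ) = atan2(0.348789, 0.022684) = 1.505850 rad = 86.2789°.
Hence λ₂ = 62.5650° + 86.2789° = 148.8439°.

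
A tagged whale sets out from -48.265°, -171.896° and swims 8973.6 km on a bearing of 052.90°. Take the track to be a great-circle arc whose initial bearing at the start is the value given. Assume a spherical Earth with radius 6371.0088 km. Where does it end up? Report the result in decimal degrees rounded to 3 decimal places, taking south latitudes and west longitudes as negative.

latitude 16.003°, longitude -116.927°

Angular distance δ = d/R = 8973.6 / 6371.0088 = 1.408505 rad.
Start latitude φ₁ = -0.842383 rad; initial bearing θ = 0.923279 rad.
sin φ₂ = sin φ₁ cos δ + cos φ₁ sin δ cos θ = (-0.746232)(0.161579) + (0.665686)(0.986860)(0.603208) = 0.275695
φ₂ = asin(0.275695) = 0.279313 rad = 16.003°.
For the longitude increment, Δλ = atan2( sin θ sin δ cos φ₁, cos δ − sin φ₁ sin φ₂ ) = atan2(0.523964, 0.367312) = 54.969°.
Hence λ₂ = -171.896° + 54.969° = -116.927°.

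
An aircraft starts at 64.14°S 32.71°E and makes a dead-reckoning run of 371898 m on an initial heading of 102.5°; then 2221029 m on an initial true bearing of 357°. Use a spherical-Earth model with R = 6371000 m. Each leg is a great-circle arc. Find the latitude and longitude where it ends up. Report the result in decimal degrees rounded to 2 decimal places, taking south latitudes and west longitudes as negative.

latitude -44.71°, longitude 38.92°

Apply the spherical direct solution leg by leg, carrying full precision between legs.
Leg 1: from (-64.14°, 32.71°), δ = 371898/6371000 = 0.058374 rad, θ = 102.5° → φ = -64.67°, λ = 40.36°.
Leg 2: from (-64.67°, 40.36°), δ = 2221029/6371000 = 0.348615 rad, θ = 357° → φ = -44.71°, λ = 38.92°.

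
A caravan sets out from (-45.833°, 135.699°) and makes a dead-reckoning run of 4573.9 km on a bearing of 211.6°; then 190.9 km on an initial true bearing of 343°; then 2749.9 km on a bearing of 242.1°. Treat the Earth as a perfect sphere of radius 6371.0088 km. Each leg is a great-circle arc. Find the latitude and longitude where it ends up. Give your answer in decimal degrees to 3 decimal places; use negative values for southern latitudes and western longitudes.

latitude -65.815°, longitude -0.442°

Apply the spherical direct solution leg by leg, carrying full precision between legs.
Leg 1: from (-45.833°, 135.699°), δ = 4573.9/6371.0088 = 0.717924 rad, θ = 211.6° → φ = -68.535°, λ = 65.319°.
Leg 2: from (-68.535°, 65.319°), δ = 190.9/6371.0088 = 0.029964 rad, θ = 343° → φ = -66.888°, λ = 64.041°.
Leg 3: from (-66.888°, 64.041°), δ = 2749.9/6371.0088 = 0.431627 rad, θ = 242.1° → φ = -65.815°, λ = -0.442°.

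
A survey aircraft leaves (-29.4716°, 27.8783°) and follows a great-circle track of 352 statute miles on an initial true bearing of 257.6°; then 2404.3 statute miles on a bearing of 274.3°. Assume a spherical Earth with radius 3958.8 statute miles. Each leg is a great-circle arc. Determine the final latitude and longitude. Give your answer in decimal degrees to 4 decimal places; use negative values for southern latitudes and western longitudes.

Apply the spherical direct solution leg by leg, carrying full precision between legs.
Leg 1: from (-29.4716°, 27.8783°), δ = 352/3958.8 = 0.088916 rad, θ = 257.6° → φ = -30.4409°, λ = 22.1049°.
Leg 2: from (-30.4409°, 22.1049°), δ = 2404.3/3958.8 = 0.607331 rad, θ = 274.3° → φ = -22.2815°, λ = -15.8463°.

latitude -22.2815°, longitude -15.8463°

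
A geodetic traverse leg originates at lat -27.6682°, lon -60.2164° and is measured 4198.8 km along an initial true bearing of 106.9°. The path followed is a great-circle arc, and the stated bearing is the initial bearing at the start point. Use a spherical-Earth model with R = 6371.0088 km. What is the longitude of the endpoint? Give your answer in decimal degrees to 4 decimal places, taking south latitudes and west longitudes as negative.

The arc subtends δ = 4198.8/6371.0088 = 0.659048 rad at the centre.
With φ₁ = -27.6682° = -0.482901 rad and θ = 106.9° = 1.865757 rad:
Destination latitude: φ₂ = arcsin( sin φ₁ cos δ + cos φ₁ sin δ cos θ ) = arcsin(-0.524764) = -31.6524°.
For the longitude increment, Δλ = atan2( sin θ sin δ cos φ₁, cos δ − sin φ₁ sin φ₂ ) = atan2(0.518920, 0.546901) = 43.4961°.
λ₂ = -60.2164° + 43.4961° = -16.7203°.

longitude -16.7203°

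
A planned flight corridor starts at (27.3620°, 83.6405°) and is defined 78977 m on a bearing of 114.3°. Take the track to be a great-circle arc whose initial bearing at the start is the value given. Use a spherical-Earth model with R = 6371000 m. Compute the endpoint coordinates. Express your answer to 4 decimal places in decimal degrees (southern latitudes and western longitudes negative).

latitude 27.0678°, longitude 84.3675°

The arc subtends δ = 78977/6371000 = 0.012396 rad at the centre.
Start latitude φ₁ = 0.477557 rad; initial bearing θ = 1.994911 rad.
Destination latitude: φ₂ = arcsin( sin φ₁ cos δ + cos φ₁ sin δ cos θ ) = arcsin(0.455045) = 27.0678°.
Δλ = atan2( sin θ sin δ cos φ₁ , cos δ − sin φ₁ sin φ₂ ) = atan2(0.010034, 0.790779) = 0.012688 rad = 0.7270°.
λ₂ = λ₁ + Δλ = 84.3675°.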